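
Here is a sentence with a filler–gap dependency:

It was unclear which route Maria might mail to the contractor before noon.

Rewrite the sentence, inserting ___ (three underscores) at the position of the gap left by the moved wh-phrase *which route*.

Before movement: Maria might mail which route to the contractor before noon.
The filler 'which route' is interpreted as the direct object of 'mail'. The gap is right after 'mail'.

It was unclear which route Maria might mail ___ to the contractor before noon.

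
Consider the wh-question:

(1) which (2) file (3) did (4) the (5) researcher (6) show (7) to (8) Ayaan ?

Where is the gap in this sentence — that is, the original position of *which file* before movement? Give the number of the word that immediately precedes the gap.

6

In situ: The researcher did show which file to Ayaan.
'which file' is the direct object of 'show'. Fronting leaves a gap immediately after 'show':
Which file did the researcher show ___ to Ayaan?
'show' is word 6.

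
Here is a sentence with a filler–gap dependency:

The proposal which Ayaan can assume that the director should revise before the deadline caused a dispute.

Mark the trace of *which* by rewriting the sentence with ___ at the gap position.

The proposal which Ayaan can assume that the director should revise ___ before the deadline caused a dispute.

The filler 'which' is interpreted as the direct object of 'revise'. The gap is right after 'revise'.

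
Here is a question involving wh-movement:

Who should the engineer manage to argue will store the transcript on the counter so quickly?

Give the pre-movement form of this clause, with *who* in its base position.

The engineer should manage to argue who will store the transcript on the counter so quickly.

The filler 'who' is interpreted as the subject of the clause embedded under 'argue'. Fronting leaves a gap immediately after 'argue':
Who should the engineer manage to argue ___ will store the transcript on the counter so quickly?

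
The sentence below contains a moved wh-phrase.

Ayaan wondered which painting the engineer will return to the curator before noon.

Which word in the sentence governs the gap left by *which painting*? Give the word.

return

In situ: The engineer will return which painting to the curator before noon.
The filler 'which painting' is interpreted as the direct object of 'return'. It moves to the left edge, and the trace sits right after 'return':
Ayaan wondered which painting the engineer will return ___ to the curator before noon.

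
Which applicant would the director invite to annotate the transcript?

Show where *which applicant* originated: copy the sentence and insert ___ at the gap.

Which applicant would the director invite ___ to annotate the transcript?

In situ: The director would invite which applicant to annotate the transcript.
The filler 'which applicant' is interpreted as the direct object of 'invite'. The gap is right after 'invite'.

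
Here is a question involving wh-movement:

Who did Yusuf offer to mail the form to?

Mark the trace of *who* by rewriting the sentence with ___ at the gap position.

Who did Yusuf offer to mail the form to ___?

In situ: Yusuf did offer to mail the form to who.
'who' is the object of the preposition 'to' (recipient of 'mail'). The gap is right after 'to'.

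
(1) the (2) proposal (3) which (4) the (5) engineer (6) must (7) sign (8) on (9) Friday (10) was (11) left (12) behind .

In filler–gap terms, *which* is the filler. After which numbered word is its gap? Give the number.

The filler 'which' is interpreted as the direct object of 'sign'. Wh-movement fronts it, leaving a gap right after 'sign':
The proposal which the engineer must sign ___ on Friday was left behind.
'sign' is word 7.

7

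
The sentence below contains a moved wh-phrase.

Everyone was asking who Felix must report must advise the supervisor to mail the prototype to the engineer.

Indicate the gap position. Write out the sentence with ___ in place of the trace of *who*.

Everyone was asking who Felix must report ___ must advise the supervisor to mail the prototype to the engineer.

Pre-movement form: Felix must report who must advise the supervisor to mail the prototype to the engineer.
The filler 'who' is interpreted as the subject of the clause embedded under 'report'. The gap is right after 'report'.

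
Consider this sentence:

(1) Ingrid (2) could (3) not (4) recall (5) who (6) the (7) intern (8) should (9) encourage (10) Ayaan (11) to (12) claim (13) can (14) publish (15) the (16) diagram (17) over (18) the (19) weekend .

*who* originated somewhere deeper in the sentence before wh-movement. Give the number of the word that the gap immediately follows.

Before movement: The intern should encourage Ayaan to claim who can publish the diagram over the weekend.
'who' is the subject of the clause embedded under 'claim'. Fronting leaves a gap immediately after 'claim':
Ingrid could not recall who the intern should encourage Ayaan to claim ___ can publish the diagram over the weekend.
'claim' is word 12.

12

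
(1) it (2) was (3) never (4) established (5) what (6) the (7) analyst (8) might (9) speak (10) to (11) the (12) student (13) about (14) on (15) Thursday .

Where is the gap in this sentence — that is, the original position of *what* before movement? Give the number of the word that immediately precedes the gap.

In situ: The analyst might speak to the student about what on Thursday.
'what' functions as the object of the preposition 'about'. Fronting leaves a gap immediately after 'about':
It was never established what the analyst might speak to the student about ___ on Thursday.
'about' is word 13.

13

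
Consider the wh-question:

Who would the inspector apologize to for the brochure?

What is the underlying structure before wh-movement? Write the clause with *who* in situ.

The filler 'who' is interpreted as the object of the preposition 'to'. It moves to the left edge, and the trace sits right after 'to':
Who would the inspector apologize to ___ for the brochure?

The inspector would apologize to who for the brochure.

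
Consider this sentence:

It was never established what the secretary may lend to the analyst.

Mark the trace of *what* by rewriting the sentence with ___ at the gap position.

It was never established what the secretary may lend ___ to the analyst.

Before movement: The secretary may lend what to the analyst.
The filler 'what' is interpreted as the direct object of 'lend'. The gap is right after 'lend'.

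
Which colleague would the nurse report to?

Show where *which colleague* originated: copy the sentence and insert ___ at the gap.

Which colleague would the nurse report to ___?

Pre-movement form: The nurse would report to which colleague.
'which colleague' is the object of the preposition 'to'. The gap is right after 'to'.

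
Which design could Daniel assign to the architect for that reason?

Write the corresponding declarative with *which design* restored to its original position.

The filler 'which design' is interpreted as the direct object of 'assign'. Wh-movement fronts it, leaving a gap right after 'assign':
Which design could Daniel assign ___ to the architect for that reason?

Daniel could assign which design to the architect for that reason.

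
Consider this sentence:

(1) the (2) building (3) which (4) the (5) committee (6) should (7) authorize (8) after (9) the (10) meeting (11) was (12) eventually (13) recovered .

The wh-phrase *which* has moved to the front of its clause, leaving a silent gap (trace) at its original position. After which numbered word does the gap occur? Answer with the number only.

7

'which' functions as the direct object of 'authorize'. It moves to the left edge, and the trace sits right after 'authorize':
The building which the committee should authorize ___ after the meeting was eventually recovered.
'authorize' is word 7.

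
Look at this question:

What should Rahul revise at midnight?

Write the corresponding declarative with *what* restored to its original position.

Rahul should revise what at midnight.

The filler 'what' is interpreted as the direct object of 'revise'. Fronting leaves a gap immediately after 'revise':
What should Rahul revise ___ at midnight?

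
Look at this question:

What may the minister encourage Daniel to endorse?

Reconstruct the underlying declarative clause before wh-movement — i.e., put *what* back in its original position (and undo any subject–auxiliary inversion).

The filler 'what' is interpreted as the direct object of 'endorse'. It moves to the left edge, and the trace sits right after 'endorse':
What may the minister encourage Daniel to endorse ___?

The minister may encourage Daniel to endorse what.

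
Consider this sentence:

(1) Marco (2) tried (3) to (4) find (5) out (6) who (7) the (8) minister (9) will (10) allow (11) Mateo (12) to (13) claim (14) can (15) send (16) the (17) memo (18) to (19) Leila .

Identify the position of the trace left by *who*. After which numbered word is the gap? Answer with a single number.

13

Before movement: The minister will allow Mateo to claim who can send the memo to Leila.
'who' functions as the subject of the clause embedded under 'claim'. Wh-movement fronts it, leaving a gap right after 'claim':
Marco tried to find out who the minister will allow Mateo to claim ___ can send the memo to Leila.
'claim' is word 13.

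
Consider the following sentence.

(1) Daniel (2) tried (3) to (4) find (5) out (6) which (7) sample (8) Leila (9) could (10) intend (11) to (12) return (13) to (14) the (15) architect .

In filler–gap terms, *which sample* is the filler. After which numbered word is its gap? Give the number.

Underlying clause: Leila could intend to return which sample to the architect.
The filler 'which sample' is interpreted as the direct object of 'return'. Fronting leaves a gap immediately after 'return':
Daniel tried to find out which sample Leila could intend to return ___ to the architect.
'return' is word 12.

12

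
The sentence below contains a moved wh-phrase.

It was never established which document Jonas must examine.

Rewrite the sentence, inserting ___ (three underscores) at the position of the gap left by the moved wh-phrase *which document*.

It was never established which document Jonas must examine ___.

Underlying clause: Jonas must examine which document.
'which document' functions as the direct object of 'examine'. The gap is right after 'examine'.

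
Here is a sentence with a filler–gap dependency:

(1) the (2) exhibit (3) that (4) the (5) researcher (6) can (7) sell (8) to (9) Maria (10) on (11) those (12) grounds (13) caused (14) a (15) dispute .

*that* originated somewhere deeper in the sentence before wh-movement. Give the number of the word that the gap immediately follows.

7

The filler 'that' is interpreted as the direct object of 'sell'. Wh-movement fronts it, leaving a gap right after 'sell':
The exhibit that the researcher can sell ___ to Maria on those grounds caused a dispute.
'sell' is word 7.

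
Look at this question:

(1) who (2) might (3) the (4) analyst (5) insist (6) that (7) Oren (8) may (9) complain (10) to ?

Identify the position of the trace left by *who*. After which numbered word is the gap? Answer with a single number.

Underlying clause: The analyst might insist that Oren may complain to who.
'who' is the object of the preposition 'to'. Wh-movement fronts it, leaving a gap right after 'to':
Who might the analyst insist that Oren may complain to ___?
'to' is word 10.

10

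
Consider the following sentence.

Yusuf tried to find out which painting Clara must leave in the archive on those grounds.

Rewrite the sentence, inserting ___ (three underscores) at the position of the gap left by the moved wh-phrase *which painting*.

Pre-movement form: Clara must leave which painting in the archive on those grounds.
'which painting' is the direct object of 'leave'. The gap is right after 'leave'.

Yusuf tried to find out which painting Clara must leave ___ in the archive on those grounds.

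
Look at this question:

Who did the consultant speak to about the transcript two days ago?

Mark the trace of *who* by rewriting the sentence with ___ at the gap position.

Pre-movement form: The consultant did speak to who about the transcript two days ago.
'who' functions as the object of the preposition 'to'. The gap is right after 'to'.

Who did the consultant speak to ___ about the transcript two days ago?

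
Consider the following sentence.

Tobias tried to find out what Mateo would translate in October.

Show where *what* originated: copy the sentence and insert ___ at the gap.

Tobias tried to find out what Mateo would translate ___ in October.

Pre-movement form: Mateo would translate what in October.
'what' functions as the direct object of 'translate'. The gap is right after 'translate'.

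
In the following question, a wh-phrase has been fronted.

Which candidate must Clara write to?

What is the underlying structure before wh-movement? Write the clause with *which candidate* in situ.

Clara must write to which candidate.

'which candidate' is the object of the preposition 'to'. It moves to the left edge, and the trace sits right after 'to':
Which candidate must Clara write to ___?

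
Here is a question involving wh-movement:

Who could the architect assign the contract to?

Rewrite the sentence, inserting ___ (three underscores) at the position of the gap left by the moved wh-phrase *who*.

Who could the architect assign the contract to ___?

Before movement: The architect could assign the contract to who.
The filler 'who' is interpreted as the object of the preposition 'to' (recipient of 'assign'). The gap is right after 'to'.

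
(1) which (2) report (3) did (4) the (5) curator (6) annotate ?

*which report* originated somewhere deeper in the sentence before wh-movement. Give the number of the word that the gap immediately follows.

6

Pre-movement form: The curator did annotate which report.
'which report' is the direct object of 'annotate'. Wh-movement fronts it, leaving a gap right after 'annotate':
Which report did the curator annotate ___?
'annotate' is word 6.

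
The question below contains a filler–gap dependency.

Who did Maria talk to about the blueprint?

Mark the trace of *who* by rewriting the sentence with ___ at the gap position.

Underlying clause: Maria did talk to who about the blueprint.
'who' functions as the object of the preposition 'to'. The gap is right after 'to'.

Who did Maria talk to ___ about the blueprint?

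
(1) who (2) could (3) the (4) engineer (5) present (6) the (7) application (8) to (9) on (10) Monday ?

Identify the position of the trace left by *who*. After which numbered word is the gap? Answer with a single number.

Pre-movement form: The engineer could present the application to who on Monday.
'who' is the object of the preposition 'to' (recipient of 'present'). Wh-movement fronts it, leaving a gap right after 'to':
Who could the engineer present the application to ___ on Monday?
'to' is word 8.

8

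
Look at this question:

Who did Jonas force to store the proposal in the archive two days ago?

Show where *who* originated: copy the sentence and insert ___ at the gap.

Before movement: Jonas did force who to store the proposal in the archive two days ago.
'who' functions as the direct object of 'force'. The gap is right after 'force'.

Who did Jonas force ___ to store the proposal in the archive two days ago?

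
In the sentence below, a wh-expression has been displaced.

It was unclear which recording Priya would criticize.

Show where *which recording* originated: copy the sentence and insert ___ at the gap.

Pre-movement form: Priya would criticize which recording.
'which recording' is the direct object of 'criticize'. The gap is right after 'criticize'.

It was unclear which recording Priya would criticize ___.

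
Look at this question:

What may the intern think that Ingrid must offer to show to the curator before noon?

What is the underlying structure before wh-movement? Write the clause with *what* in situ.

'what' is the direct object of 'show'. It moves to the left edge, and the trace sits right after 'show':
What may the intern think that Ingrid must offer to show ___ to the curator before noon?

The intern may think that Ingrid must offer to show what to the curator before noon.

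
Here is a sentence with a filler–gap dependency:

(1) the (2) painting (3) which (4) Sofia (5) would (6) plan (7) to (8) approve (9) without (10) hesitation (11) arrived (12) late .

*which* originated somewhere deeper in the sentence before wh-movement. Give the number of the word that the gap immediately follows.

'which' is the direct object of 'approve'. Wh-movement fronts it, leaving a gap right after 'approve':
The painting which Sofia would plan to approve ___ without hesitation arrived late.
'approve' is word 8.

8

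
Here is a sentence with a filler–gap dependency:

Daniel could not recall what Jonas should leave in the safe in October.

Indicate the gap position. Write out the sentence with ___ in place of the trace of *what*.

Daniel could not recall what Jonas should leave ___ in the safe in October.

Before movement: Jonas should leave what in the safe in October.
'what' is the direct object of 'leave'. The gap is right after 'leave'.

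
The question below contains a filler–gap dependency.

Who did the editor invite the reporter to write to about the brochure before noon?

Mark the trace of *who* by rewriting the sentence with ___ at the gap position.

Who did the editor invite the reporter to write to ___ about the brochure before noon?

In situ: The editor did invite the reporter to write to who about the brochure before noon.
'who' functions as the object of the preposition 'to'. The gap is right after 'to'.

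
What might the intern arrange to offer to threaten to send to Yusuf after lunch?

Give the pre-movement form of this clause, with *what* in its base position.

The intern might arrange to offer to threaten to send what to Yusuf after lunch.

'what' functions as the direct object of 'send'. Fronting leaves a gap immediately after 'send':
What might the intern arrange to offer to threaten to send ___ to Yusuf after lunch?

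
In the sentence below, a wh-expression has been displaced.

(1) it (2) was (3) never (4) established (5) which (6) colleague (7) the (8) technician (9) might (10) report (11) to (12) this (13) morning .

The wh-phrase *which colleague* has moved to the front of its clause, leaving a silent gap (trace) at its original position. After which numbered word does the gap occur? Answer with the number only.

Before movement: The technician might report to which colleague this morning.
'which colleague' is the object of the preposition 'to'. It moves to the left edge, and the trace sits right after 'to':
It was never established which colleague the technician might report to ___ this morning.
'to' is word 11.

11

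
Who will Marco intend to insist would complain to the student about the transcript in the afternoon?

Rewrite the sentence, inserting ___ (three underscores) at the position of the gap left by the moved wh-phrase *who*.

Pre-movement form: Marco will intend to insist who would complain to the student about the transcript in the afternoon.
'who' functions as the subject of the clause embedded under 'insist'. The gap is right after 'insist'.

Who will Marco intend to insist ___ would complain to the student about the transcript in the afternoon?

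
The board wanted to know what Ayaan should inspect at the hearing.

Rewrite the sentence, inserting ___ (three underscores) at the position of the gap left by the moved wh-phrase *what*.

The board wanted to know what Ayaan should inspect ___ at the hearing.

Underlying clause: Ayaan should inspect what at the hearing.
'what' functions as the direct object of 'inspect'. The gap is right after 'inspect'.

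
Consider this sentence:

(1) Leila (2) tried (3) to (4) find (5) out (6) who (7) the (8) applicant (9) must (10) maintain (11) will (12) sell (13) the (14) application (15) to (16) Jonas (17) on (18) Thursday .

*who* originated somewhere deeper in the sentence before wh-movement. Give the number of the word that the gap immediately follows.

10

Pre-movement form: The applicant must maintain who will sell the application to Jonas on Thursday.
'who' functions as the subject of the clause embedded under 'maintain'. Wh-movement fronts it, leaving a gap right after 'maintain':
Leila tried to find out who the applicant must maintain ___ will sell the application to Jonas on Thursday.
'maintain' is word 10.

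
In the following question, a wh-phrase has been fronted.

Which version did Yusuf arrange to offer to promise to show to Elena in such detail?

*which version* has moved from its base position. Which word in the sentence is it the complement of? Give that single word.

Underlying clause: Yusuf did arrange to offer to promise to show which version to Elena in such detail.
'which version' is the direct object of 'show'. It moves to the left edge, and the trace sits right after 'show':
Which version did Yusuf arrange to offer to promise to show ___ to Elena in such detail?

show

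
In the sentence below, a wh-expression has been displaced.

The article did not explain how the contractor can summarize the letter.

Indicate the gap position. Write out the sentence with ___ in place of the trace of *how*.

The article did not explain how the contractor can summarize the letter ___.

Before movement: The contractor can summarize the letter how.
The filler 'how' is interpreted as the manner adjunct. The gap is right after 'letter'.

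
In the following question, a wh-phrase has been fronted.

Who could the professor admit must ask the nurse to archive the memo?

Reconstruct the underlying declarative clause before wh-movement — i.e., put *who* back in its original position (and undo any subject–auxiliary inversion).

The professor could admit who must ask the nurse to archive the memo.

'who' is the subject of the clause embedded under 'admit'. It moves to the left edge, and the trace sits right after 'admit':
Who could the professor admit ___ must ask the nurse to archive the memo?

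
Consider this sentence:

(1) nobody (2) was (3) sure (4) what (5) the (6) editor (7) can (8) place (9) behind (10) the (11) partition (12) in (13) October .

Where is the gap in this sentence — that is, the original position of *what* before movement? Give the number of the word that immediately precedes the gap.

8

In situ: The editor can place what behind the partition in October.
The filler 'what' is interpreted as the direct object of 'place'. Wh-movement fronts it, leaving a gap right after 'place':
Nobody was sure what the editor can place ___ behind the partition in October.
'place' is word 8.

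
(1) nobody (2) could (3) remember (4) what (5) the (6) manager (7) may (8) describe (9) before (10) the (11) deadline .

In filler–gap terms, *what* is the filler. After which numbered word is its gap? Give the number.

Underlying clause: The manager may describe what before the deadline.
'what' is the direct object of 'describe'. It moves to the left edge, and the trace sits right after 'describe':
Nobody could remember what the manager may describe ___ before the deadline.
'describe' is word 8.

8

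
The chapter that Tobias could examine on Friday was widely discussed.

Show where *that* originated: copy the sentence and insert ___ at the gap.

The chapter that Tobias could examine ___ on Friday was widely discussed.

'that' is the direct object of 'examine'. The gap is right after 'examine'.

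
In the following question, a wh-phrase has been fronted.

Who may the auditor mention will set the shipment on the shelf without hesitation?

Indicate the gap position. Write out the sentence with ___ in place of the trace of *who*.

Who may the auditor mention ___ will set the shipment on the shelf without hesitation?

In situ: The auditor may mention who will set the shipment on the shelf without hesitation.
'who' is the subject of the clause embedded under 'mention'. The gap is right after 'mention'.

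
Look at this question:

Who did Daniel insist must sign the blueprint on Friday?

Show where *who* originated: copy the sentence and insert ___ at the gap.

Who did Daniel insist ___ must sign the blueprint on Friday?

Underlying clause: Daniel did insist who must sign the blueprint on Friday.
'who' functions as the subject of the clause embedded under 'insist'. The gap is right after 'insist'.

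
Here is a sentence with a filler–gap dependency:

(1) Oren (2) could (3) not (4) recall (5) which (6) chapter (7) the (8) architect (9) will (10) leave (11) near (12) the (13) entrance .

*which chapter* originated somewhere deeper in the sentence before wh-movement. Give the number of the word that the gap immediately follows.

Underlying clause: The architect will leave which chapter near the entrance.
'which chapter' functions as the direct object of 'leave'. It moves to the left edge, and the trace sits right after 'leave':
Oren could not recall which chapter the architect will leave ___ near the entrance.
'leave' is word 10.

10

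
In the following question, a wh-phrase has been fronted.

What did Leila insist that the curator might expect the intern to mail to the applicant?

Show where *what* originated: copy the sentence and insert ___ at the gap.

What did Leila insist that the curator might expect the intern to mail ___ to the applicant?

In situ: Leila did insist that the curator might expect the intern to mail what to the applicant.
'what' functions as the direct object of 'mail'. The gap is right after 'mail'.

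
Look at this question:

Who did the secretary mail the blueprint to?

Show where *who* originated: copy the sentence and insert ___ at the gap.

Who did the secretary mail the blueprint to ___?

In situ: The secretary did mail the blueprint to who.
The filler 'who' is interpreted as the object of the preposition 'to' (recipient of 'mail'). The gap is right after 'to'.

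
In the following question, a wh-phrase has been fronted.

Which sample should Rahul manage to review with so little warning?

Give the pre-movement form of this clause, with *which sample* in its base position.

The filler 'which sample' is interpreted as the direct object of 'review'. Wh-movement fronts it, leaving a gap right after 'review':
Which sample should Rahul manage to review ___ with so little warning?

Rahul should manage to review which sample with so little warning.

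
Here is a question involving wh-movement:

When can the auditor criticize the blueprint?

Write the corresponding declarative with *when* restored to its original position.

The auditor can criticize the blueprint when.

'when' functions as the temporal adjunct. Fronting leaves a gap immediately after 'blueprint':
When can the auditor criticize the blueprint ___?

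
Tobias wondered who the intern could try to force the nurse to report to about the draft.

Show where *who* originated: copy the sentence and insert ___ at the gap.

In situ: The intern could try to force the nurse to report to who about the draft.
'who' is the object of the preposition 'to'. The gap is right after 'to'.

Tobias wondered who the intern could try to force the nurse to report to ___ about the draft.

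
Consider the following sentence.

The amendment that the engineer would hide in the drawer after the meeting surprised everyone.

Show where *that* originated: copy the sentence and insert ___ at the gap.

The filler 'that' is interpreted as the direct object of 'hide'. The gap is right after 'hide'.

The amendment that the engineer would hide ___ in the drawer after the meeting surprised everyone.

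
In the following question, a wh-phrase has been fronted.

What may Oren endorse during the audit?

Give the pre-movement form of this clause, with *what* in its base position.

The filler 'what' is interpreted as the direct object of 'endorse'. Fronting leaves a gap immediately after 'endorse':
What may Oren endorse ___ during the audit?

Oren may endorse what during the audit.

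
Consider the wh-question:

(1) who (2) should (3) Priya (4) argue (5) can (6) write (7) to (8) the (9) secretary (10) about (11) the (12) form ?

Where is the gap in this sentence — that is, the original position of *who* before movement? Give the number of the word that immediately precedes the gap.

4

Pre-movement form: Priya should argue who can write to the secretary about the form.
'who' is the subject of the clause embedded under 'argue'. It moves to the left edge, and the trace sits right after 'argue':
Who should Priya argue ___ can write to the secretary about the form?
'argue' is word 4.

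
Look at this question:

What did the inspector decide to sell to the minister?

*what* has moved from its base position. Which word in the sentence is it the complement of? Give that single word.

Pre-movement form: The inspector did decide to sell what to the minister.
The filler 'what' is interpreted as the direct object of 'sell'. Fronting leaves a gap immediately after 'sell':
What did the inspector decide to sell ___ to the minister?

sell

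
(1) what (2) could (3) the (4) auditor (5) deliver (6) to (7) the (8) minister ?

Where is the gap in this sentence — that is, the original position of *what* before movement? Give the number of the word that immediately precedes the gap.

5

Before movement: The auditor could deliver what to the minister.
'what' functions as the direct object of 'deliver'. Wh-movement fronts it, leaving a gap right after 'deliver':
What could the auditor deliver ___ to the minister?
'deliver' is word 5.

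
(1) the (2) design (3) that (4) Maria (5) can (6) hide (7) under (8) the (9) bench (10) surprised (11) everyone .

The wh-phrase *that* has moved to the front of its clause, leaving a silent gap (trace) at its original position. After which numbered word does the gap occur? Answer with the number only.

6

'that' functions as the direct object of 'hide'. It moves to the left edge, and the trace sits right after 'hide':
The design that Maria can hide ___ under the bench surprised everyone.
'hide' is word 6.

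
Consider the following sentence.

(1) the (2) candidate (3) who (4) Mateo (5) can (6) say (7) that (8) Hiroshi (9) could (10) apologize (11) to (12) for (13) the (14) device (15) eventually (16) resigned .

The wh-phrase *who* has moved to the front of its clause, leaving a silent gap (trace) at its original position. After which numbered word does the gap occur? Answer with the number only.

11

The filler 'who' is interpreted as the object of the preposition 'to'. It moves to the left edge, and the trace sits right after 'to':
The candidate who Mateo can say that Hiroshi could apologize to ___ for the device eventually resigned.
'to' is word 11.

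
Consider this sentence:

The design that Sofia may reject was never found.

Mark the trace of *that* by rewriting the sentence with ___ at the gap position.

'that' functions as the direct object of 'reject'. The gap is right after 'reject'.

The design that Sofia may reject ___ was never found.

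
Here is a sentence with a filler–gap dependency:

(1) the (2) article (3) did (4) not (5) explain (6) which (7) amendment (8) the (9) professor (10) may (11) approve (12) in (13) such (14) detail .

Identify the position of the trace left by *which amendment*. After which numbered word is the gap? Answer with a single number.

11

In situ: The professor may approve which amendment in such detail.
'which amendment' functions as the direct object of 'approve'. Wh-movement fronts it, leaving a gap right after 'approve':
The article did not explain which amendment the professor may approve ___ in such detail.
'approve' is word 11.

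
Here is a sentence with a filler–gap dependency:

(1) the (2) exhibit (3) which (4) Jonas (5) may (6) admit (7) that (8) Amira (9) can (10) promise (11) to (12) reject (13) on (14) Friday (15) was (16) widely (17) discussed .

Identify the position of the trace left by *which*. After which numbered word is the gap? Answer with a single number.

12

'which' is the direct object of 'reject'. Wh-movement fronts it, leaving a gap right after 'reject':
The exhibit which Jonas may admit that Amira can promise to reject ___ on Friday was widely discussed.
'reject' is word 12.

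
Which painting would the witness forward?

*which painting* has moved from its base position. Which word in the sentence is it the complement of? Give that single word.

forward

In situ: The witness would forward which painting.
'which painting' functions as the direct object of 'forward'. It moves to the left edge, and the trace sits right after 'forward':
Which painting would the witness forward ___?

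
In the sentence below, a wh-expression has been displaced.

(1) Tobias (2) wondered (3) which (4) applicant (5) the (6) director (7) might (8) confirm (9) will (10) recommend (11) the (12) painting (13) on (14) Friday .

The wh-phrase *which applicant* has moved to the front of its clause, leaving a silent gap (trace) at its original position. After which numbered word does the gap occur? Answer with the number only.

In situ: The director might confirm which applicant will recommend the painting on Friday.
'which applicant' is the subject of the clause embedded under 'confirm'. Wh-movement fronts it, leaving a gap right after 'confirm':
Tobias wondered which applicant the director might confirm ___ will recommend the painting on Friday.
'confirm' is word 8.

8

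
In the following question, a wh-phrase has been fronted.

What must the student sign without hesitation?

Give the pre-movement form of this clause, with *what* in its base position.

'what' functions as the direct object of 'sign'. Wh-movement fronts it, leaving a gap right after 'sign':
What must the student sign ___ without hesitation?

The student must sign what without hesitation.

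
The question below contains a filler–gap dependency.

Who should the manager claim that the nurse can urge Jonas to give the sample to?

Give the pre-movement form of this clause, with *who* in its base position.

The manager should claim that the nurse can urge Jonas to give the sample to who.

'who' functions as the object of the preposition 'to' (recipient of 'give'). Fronting leaves a gap immediately after 'to':
Who should the manager claim that the nurse can urge Jonas to give the sample to ___?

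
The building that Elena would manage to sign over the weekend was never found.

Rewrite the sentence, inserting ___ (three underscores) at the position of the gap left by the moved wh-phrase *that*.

The filler 'that' is interpreted as the direct object of 'sign'. The gap is right after 'sign'.

The building that Elena would manage to sign ___ over the weekend was never found.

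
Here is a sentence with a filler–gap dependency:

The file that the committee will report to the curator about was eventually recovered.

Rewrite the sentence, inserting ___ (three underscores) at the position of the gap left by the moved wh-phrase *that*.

The file that the committee will report to the curator about ___ was eventually recovered.

'that' is the object of the preposition 'about'. The gap is right after 'about'.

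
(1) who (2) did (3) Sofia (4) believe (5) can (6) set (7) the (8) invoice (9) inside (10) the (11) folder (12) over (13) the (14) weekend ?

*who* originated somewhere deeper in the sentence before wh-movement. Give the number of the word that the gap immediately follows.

4

Underlying clause: Sofia did believe who can set the invoice inside the folder over the weekend.
The filler 'who' is interpreted as the subject of the clause embedded under 'believe'. It moves to the left edge, and the trace sits right after 'believe':
Who did Sofia believe ___ can set the invoice inside the folder over the weekend?
'believe' is word 4.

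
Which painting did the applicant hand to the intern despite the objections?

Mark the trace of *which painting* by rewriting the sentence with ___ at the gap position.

Which painting did the applicant hand ___ to the intern despite the objections?

Before movement: The applicant did hand which painting to the intern despite the objections.
'which painting' functions as the direct object of 'hand'. The gap is right after 'hand'.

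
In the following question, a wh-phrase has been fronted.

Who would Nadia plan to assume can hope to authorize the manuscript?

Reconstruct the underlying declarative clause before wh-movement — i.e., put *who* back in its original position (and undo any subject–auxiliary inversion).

Nadia would plan to assume who can hope to authorize the manuscript.

The filler 'who' is interpreted as the subject of the clause embedded under 'assume'. Wh-movement fronts it, leaving a gap right after 'assume':
Who would Nadia plan to assume ___ can hope to authorize the manuscript?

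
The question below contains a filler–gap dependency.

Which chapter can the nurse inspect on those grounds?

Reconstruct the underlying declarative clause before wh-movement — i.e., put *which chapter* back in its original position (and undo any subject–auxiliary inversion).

The filler 'which chapter' is interpreted as the direct object of 'inspect'. It moves to the left edge, and the trace sits right after 'inspect':
Which chapter can the nurse inspect ___ on those grounds?

The nurse can inspect which chapter on those grounds.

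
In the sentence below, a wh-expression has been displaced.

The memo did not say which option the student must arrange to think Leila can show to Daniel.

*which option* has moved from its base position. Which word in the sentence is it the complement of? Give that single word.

show

Pre-movement form: The student must arrange to think Leila can show which option to Daniel.
The filler 'which option' is interpreted as the direct object of 'show'. Wh-movement fronts it, leaving a gap right after 'show':
The memo did not say which option the student must arrange to think Leila can show ___ to Daniel.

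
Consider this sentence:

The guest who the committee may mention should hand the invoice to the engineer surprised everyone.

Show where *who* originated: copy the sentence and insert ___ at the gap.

'who' functions as the subject of the clause embedded under 'mention'. The gap is right after 'mention'.

The guest who the committee may mention ___ should hand the invoice to the engineer surprised everyone.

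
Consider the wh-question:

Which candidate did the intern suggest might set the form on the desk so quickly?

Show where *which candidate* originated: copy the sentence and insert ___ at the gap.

Which candidate did the intern suggest ___ might set the form on the desk so quickly?

Pre-movement form: The intern did suggest which candidate might set the form on the desk so quickly.
'which candidate' is the subject of the clause embedded under 'suggest'. The gap is right after 'suggest'.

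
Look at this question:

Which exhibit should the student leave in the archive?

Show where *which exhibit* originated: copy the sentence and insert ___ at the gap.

Before movement: The student should leave which exhibit in the archive.
'which exhibit' functions as the direct object of 'leave'. The gap is right after 'leave'.

Which exhibit should the student leave ___ in the archive?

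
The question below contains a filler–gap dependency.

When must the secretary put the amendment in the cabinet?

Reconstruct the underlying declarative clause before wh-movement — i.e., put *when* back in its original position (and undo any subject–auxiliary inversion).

The secretary must put the amendment in the cabinet when.

The filler 'when' is interpreted as the temporal adjunct. Fronting leaves a gap immediately after 'cabinet':
When must the secretary put the amendment in the cabinet ___?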